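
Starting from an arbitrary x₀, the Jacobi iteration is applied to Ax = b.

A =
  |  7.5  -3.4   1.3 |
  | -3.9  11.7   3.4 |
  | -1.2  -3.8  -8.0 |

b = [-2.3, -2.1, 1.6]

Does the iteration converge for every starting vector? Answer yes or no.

yes

Let D = diag(7.5, 11.7, -8); L, U the strict triangles.
Jacobi: T = -D⁻¹(L+U), T[0,2] = -(1.3)/(7.5) = -0.1733; T[0,0] = 0.
  T[0,:] = [+0.0000 +0.4533 -0.1733]
  T[1,:] = [+0.3333 +0.0000 -0.2906]
  T[2,:] = [-0.1500 -0.4750 +0.0000]
|λ(T)| sorted: 0.6250, 0.4613, 0.1637.
spectral radius ρ = 0.6250; 0.6250 < 1: convergent.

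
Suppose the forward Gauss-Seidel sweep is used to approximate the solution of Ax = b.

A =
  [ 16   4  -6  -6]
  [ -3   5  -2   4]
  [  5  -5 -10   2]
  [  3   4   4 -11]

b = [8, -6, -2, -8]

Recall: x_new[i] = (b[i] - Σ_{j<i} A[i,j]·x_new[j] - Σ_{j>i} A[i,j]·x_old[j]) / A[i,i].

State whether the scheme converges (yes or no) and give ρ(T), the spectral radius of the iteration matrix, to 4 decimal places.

A = D + L + U where D = diag(16, 5, -10, -11).
GS T = -(D+L)⁻¹U: row 0 first, T[0,2] = -(-6)/(16) = +0.3750; later rows by forward substitution.
  T[0,:] = [+0.0000  -0.2500  +0.3750  +0.3750]
  T[1,:] = [+0.0000  -0.1500  +0.6250  -0.5750]
  T[2,:] = [+0.0000  -0.0500  -0.1250  +0.6750]
  T[3,:] = [+0.0000  -0.1409  +0.2841  +0.1386]
eigenvalue magnitudes: 0.5924, 0.4348, 0.0212, 0.0000.
ρ(T) = max|λ| = 0.5924; 0.5924 < 1: convergent.

yes, ρ = 0.5924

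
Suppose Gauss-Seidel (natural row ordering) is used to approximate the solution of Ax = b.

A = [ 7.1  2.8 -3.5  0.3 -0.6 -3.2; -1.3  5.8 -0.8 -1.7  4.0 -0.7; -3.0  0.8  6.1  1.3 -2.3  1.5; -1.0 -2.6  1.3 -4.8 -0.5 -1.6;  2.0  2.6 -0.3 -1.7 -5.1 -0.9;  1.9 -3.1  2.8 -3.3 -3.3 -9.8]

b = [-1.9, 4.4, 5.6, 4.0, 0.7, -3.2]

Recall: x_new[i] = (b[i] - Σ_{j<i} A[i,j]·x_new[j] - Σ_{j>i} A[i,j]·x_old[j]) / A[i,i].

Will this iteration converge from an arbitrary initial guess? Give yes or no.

Split A = D + L + U, D = diag(7.1, 5.8, 6.1, -4.8, -5.1, -9.8).
GS T = -(D+L)⁻¹U: row 0 first, T[0,4] = -(-0.6)/(7.1) = +0.0845; later rows by forward substitution.
  T[0,:] = [+0.0000 -0.3944 +0.4930 -0.0423 +0.0845 +0.4507]
  T[1,:] = [+0.0000 -0.0884 +0.2484 +0.2836 -0.6707 +0.2217]
  T[2,:] = [+0.0000 -0.1824 +0.2099 -0.2711 +0.5066 -0.0533]
  T[3,:] = [+0.0000 +0.0807 -0.1804 -0.2183 +0.3787 -0.5618]
  T[4,:] = [+0.0000 -0.2159 +0.3678 +0.2167 -0.4648 +0.3037]
  T[5,:] = [+0.0000 -0.0551 +0.0139 -0.1749 +0.4023 +0.0889]
moduli |λ_i(T)| = 1.1400, 0.5546, 0.0935, 0.0377, 0.0185, 0.0000.
ρ = 1.1400; 1.1400 > 1, so it fails to converge.

no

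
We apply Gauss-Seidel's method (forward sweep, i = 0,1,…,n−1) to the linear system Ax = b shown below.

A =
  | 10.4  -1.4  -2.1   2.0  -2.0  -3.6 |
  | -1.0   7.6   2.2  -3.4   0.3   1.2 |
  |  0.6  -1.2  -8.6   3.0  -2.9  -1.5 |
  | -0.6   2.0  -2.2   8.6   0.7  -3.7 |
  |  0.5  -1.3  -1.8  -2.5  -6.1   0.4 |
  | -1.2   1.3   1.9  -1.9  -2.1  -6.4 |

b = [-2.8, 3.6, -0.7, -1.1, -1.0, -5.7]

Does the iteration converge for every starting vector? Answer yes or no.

yes

Write A = D+L+U with D = diag(10.4, 7.6, -8.6, 8.6, -6.1, -6.4).
GS T = -(D+L)⁻¹U: row 0 first, T[0,4] = -(-2)/(10.4) = +0.1923; later rows by forward substitution.
  T[0,:] = [+0.0000  +0.1346  +0.2019  -0.1923  +0.1923  +0.3462]
  T[1,:] = [+0.0000  +0.0177  -0.2629  +0.4221  -0.0142  -0.1123]
  T[2,:] = [+0.0000  +0.0069  +0.0508  +0.2765  -0.3218  -0.1346]
  T[3,:] = [+0.0000  +0.0070  +0.0882  -0.0408  -0.1470  +0.4461]
  T[4,:] = [+0.0000  +0.0023  +0.0214  -0.1706  +0.1740  -0.0252]
  T[5,:] = [+0.0000  -0.0224  -0.1094  +0.2720  -0.1479  -0.2518]
|eigenvalues of T|: 0.5752, 0.3652, 0.0927, 0.0927, 0.0075, 0.0000.
ρ = 0.5752; 0.5752 < 1 ⇒ converges.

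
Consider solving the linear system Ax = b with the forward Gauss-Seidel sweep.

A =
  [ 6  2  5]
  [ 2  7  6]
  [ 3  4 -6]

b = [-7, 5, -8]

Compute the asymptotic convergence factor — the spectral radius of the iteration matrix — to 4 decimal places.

0.8939

Let D = diag(6, 7, -6); L, U the strict triangles.
GS T = -(D+L)⁻¹U: row 0 first, T[0,1] = -(2)/(6) = -0.3333; later rows by forward substitution.
  T[0,:] = [+0.0000  -0.3333  -0.8333]
  T[1,:] = [+0.0000  +0.0952  -0.6190]
  T[2,:] = [+0.0000  -0.1032  -0.8294]
|eigenvalues of T|: 0.8939, 0.1598, 0.0000.
ρ = 0.8939; 0.8939 < 1 ⇒ converges.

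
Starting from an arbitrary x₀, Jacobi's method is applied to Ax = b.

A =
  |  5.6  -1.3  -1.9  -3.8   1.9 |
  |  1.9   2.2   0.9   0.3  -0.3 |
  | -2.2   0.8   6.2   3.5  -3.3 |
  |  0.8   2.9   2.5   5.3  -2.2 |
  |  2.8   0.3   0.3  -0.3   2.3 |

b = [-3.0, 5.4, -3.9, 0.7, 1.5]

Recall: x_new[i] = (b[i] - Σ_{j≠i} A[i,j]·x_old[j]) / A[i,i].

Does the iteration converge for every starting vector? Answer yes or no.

no

Let D = diag(5.6, 2.2, 6.2, 5.3, 2.3); L, U the strict triangles.
T_J = -D⁻¹(L+U): T[3,1] = -(2.9)/(5.3) = -0.5472; T[3,3] = 0.
  T[0,:] = [+0.0000  +0.2321  +0.3393  +0.6786  -0.3393]
  T[1,:] = [-0.8636  +0.0000  -0.4091  -0.1364  +0.1364]
  T[2,:] = [+0.3548  -0.1290  +0.0000  -0.5645  +0.5323]
  T[3,:] = [-0.1509  -0.5472  -0.4717  +0.0000  +0.4151]
  T[4,:] = [-1.2174  -0.1304  -0.1304  +0.1304  +0.0000]
|roots of det(T-λI)|: 1.1266, 0.5202, 0.5202, 0.5049, 0.3667.
spectral radius ρ = 1.1266; 1.1266 > 1: divergent.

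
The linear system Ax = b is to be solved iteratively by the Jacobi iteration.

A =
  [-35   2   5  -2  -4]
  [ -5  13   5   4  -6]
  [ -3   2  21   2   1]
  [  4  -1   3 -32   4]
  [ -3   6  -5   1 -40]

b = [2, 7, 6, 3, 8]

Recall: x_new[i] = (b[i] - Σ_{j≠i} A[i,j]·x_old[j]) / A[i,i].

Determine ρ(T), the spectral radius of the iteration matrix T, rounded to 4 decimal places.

Let D = diag(-35, 13, 21, -32, -40); L, U the strict triangles.
T_J = -D⁻¹(L+U): T[3,2] = -(3)/(-32) = +0.0938; T[3,3] = 0.
  T[0,:] = [+0.0000 +0.0571 +0.1429 -0.0571 -0.1143]
  T[1,:] = [+0.3846 +0.0000 -0.3846 -0.3077 +0.4615]
  T[2,:] = [+0.1429 -0.0952 +0.0000 -0.0952 -0.0476]
  T[3,:] = [+0.1250 -0.0312 +0.0938 +0.0000 +0.1250]
  T[4,:] = [-0.0750 +0.1500 -0.1250 +0.0250 +0.0000]
eigenvalue magnitudes: 0.4357, 0.3651, 0.1341, 0.1341, 0.0855.
ρ = 0.4357; 0.4357 < 1 ⇒ converges.

0.4357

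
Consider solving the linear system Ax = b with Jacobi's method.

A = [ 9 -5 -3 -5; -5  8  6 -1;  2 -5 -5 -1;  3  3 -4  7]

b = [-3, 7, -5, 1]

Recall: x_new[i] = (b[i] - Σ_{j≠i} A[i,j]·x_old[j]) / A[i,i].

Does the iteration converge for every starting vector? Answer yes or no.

no

Diagonal D = diag(9, 8, -5, 7); L, U strict lower/upper.
Jacobi: T = -D⁻¹(L+U), T[1,0] = -(-5)/(8) = +0.6250; T[1,1] = 0.
  T[0,:] = [+0.0000, +0.5556, +0.3333, +0.5556]
  T[1,:] = [+0.6250, +0.0000, -0.7500, +0.1250]
  T[2,:] = [+0.4000, -1.0000, +0.0000, -0.2000]
  T[3,:] = [-0.4286, -0.4286, +0.5714, +0.0000]
eigenvalue magnitudes: 1.1684, 0.4660, 0.4660, 0.4505.
ρ = 1.1684; 1.1684 > 1: divergent.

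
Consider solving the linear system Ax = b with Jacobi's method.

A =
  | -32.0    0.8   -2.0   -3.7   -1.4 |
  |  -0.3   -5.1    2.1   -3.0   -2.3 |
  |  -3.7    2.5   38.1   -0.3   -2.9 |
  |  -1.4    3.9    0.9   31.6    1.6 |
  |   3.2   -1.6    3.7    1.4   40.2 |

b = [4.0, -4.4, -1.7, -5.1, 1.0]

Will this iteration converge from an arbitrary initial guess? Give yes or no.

yes

Diagonal D = diag(-32, -5.1, 38.1, 31.6, 40.2); L, U strict lower/upper.
Jacobi: T = -D⁻¹(L+U), T[0,4] = -(-1.4)/(-32) = -0.0437; T[0,0] = 0.
  T[0,:] = [+0.0000 +0.0250 -0.0625 -0.1156 -0.0437]
  T[1,:] = [-0.0588 +0.0000 +0.4118 -0.5882 -0.4510]
  T[2,:] = [+0.0971 -0.0656 +0.0000 +0.0079 +0.0761]
  T[3,:] = [+0.0443 -0.1234 -0.0285 +0.0000 -0.0506]
  T[4,:] = [-0.0796 +0.0398 -0.0920 -0.0348 +0.0000]
moduli |λ_i(T)| = 0.2458, 0.1977, 0.1938, 0.1938, 0.0394.
ρ(T) = max|λ| = 0.2458; 0.2458 < 1: convergent.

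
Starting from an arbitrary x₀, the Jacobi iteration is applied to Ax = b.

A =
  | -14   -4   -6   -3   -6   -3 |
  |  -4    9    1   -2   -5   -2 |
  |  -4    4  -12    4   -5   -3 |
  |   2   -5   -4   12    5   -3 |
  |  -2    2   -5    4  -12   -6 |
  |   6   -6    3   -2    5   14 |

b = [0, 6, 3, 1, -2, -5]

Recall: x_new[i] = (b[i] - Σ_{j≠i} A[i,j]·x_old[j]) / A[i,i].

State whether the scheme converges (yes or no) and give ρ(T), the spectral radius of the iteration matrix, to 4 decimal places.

Write A = D+L+U with D = diag(-14, 9, -12, 12, -12, 14).
T_J = -D⁻¹(L+U): T[2,5] = -(-3)/(-12) = -0.2500; T[2,2] = 0.
  T[0,:] = [+0.0000 -0.2857 -0.4286 -0.2143 -0.4286 -0.2143]
  T[1,:] = [+0.4444 +0.0000 -0.1111 +0.2222 +0.5556 +0.2222]
  T[2,:] = [-0.3333 +0.3333 +0.0000 +0.3333 -0.4167 -0.2500]
  T[3,:] = [-0.1667 +0.4167 +0.3333 +0.0000 -0.4167 +0.2500]
  T[4,:] = [-0.1667 +0.1667 -0.4167 +0.3333 +0.0000 -0.5000]
  T[5,:] = [-0.4286 +0.4286 -0.2143 +0.1429 -0.3571 +0.0000]
|λ(T)| sorted: 1.1566, 0.5074, 0.5074, 0.3367, 0.3367, 0.2169.
ρ(T) = max|λ| = 1.1566; 1.1566 > 1: divergent.

no, ρ = 1.1566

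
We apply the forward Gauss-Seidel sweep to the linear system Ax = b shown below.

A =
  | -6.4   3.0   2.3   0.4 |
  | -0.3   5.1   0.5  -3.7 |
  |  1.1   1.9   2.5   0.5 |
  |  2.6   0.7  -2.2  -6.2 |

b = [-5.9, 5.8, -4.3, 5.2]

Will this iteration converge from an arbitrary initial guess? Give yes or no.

Let D = diag(-6.4, 5.1, 2.5, -6.2); L, U the strict triangles.
Gauss-Seidel: T = -(D+L)⁻¹U, row 0 first, T[0,2] = -(2.3)/(-6.4) = +0.3594; later rows by forward substitution.
  T[0,:] = [+0.0000, +0.4688, +0.3594, +0.0625]
  T[1,:] = [+0.0000, +0.0276, -0.0769, +0.7292]
  T[2,:] = [+0.0000, -0.2272, -0.0997, -0.7817]
  T[3,:] = [+0.0000, +0.2803, +0.1774, +0.3859]
|eigenvalues of T|: 0.5384, 0.1862, 0.0385, 0.0000.
spectral radius ρ = 0.5384; 0.5384 < 1, so it converges for any x₀.

yes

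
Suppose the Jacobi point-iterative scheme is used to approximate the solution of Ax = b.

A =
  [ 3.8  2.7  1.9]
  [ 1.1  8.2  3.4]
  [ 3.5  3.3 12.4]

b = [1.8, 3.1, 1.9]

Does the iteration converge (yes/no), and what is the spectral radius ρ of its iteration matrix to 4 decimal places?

yes, ρ = 0.7007

A = D + L + U where D = diag(3.8, 8.2, 12.4).
T_J = -D⁻¹(L+U): T[2,1] = -(3.3)/(12.4) = -0.2661; T[2,2] = 0.
  T[0,:] = [+0.0000 -0.7105 -0.5000]
  T[1,:] = [-0.1341 +0.0000 -0.4146]
  T[2,:] = [-0.2823 -0.2661 +0.0000]
|λ(T)| sorted: 0.7007, 0.3797, 0.3797.
ρ = 0.7007; 0.7007 < 1 ⇒ converges.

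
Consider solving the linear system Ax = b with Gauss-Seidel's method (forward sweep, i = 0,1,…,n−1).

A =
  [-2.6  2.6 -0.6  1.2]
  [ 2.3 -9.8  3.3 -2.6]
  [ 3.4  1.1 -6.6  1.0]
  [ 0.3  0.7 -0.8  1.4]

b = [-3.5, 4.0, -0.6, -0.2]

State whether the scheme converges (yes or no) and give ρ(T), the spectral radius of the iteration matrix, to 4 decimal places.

yes, ρ = 0.5004

Diagonal D = diag(-2.6, -9.8, -6.6, 1.4); L, U strict lower/upper.
GS T = -(D+L)⁻¹U: row 0 first, T[0,3] = -(1.2)/(-2.6) = +0.4615; later rows by forward substitution.
  T[0,:] = [+0.0000  +1.0000  -0.2308  +0.4615]
  T[1,:] = [+0.0000  +0.2347  +0.2826  -0.1570]
  T[2,:] = [+0.0000  +0.5543  -0.0718  +0.3631]
  T[3,:] = [+0.0000  -0.0149  -0.1329  +0.1871]
|λ(T)| sorted: 0.5004, 0.2410, 0.0907, 0.0000.
ρ(T) = max|λ| = 0.5004; 0.5004 < 1 ⇒ converges.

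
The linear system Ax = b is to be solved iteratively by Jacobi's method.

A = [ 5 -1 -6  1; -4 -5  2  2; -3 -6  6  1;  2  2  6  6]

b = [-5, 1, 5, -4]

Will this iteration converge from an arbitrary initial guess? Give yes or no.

A = D + L + U where D = diag(5, -5, 6, 6).
Jacobi: T = -D⁻¹(L+U), T[1,3] = -(2)/(-5) = +0.4000; T[1,1] = 0.
  T[0,:] = [+0.0000, +0.2000, +1.2000, -0.2000]
  T[1,:] = [-0.8000, +0.0000, +0.4000, +0.4000]
  T[2,:] = [+0.5000, +1.0000, +0.0000, -0.1667]
  T[3,:] = [-0.3333, -0.3333, -1.0000, +0.0000]
moduli |λ_i(T)| = 1.2983, 1.0422, 1.0422, 0.2238.
ρ = 1.2983; 1.2983 > 1: divergent.

no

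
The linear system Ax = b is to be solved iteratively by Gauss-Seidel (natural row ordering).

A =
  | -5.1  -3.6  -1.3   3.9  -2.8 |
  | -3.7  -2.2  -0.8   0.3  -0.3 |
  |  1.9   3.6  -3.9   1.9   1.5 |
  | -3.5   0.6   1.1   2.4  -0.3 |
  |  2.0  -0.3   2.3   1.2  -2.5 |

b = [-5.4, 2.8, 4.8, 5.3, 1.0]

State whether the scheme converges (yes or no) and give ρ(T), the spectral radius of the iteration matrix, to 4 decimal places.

no, ρ = 1.6529

Let D = diag(-5.1, -2.2, -3.9, 2.4, -2.5); L, U the strict triangles.
T_GS = -(D+L)⁻¹U: row 0 first, T[0,4] = -(-2.8)/(-5.1) = -0.5490; later rows by forward substitution.
  T[0,:] = [+0.0000 -0.7059 -0.2549 +0.7647 -0.5490]
  T[1,:] = [+0.0000 +1.1872 +0.0651 -1.1497 +0.7870]
  T[2,:] = [+0.0000 +0.7520 -0.0641 -0.2016 +0.8436]
  T[3,:] = [+0.0000 -1.6708 -0.3586 +1.4950 -1.2590]
  T[4,:] = [+0.0000 -0.8174 -0.4429 +1.2819 -0.3619]
moduli |λ_i(T)| = 1.6529, 0.5147, 0.5147, 0.0286, 0.0000.
ρ(T) = max|λ| = 1.6529; 1.6529 > 1: divergent.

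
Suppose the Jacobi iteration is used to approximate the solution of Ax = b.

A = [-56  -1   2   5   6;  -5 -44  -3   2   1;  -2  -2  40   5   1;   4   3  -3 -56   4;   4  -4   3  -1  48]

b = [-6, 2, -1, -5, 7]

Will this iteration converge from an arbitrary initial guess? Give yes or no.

yes

Let D = diag(-56, -44, 40, -56, 48); L, U the strict triangles.
Jacobi T = -D⁻¹(L+U): T[0,2] = -(2)/(-56) = +0.0357; T[0,0] = 0.
  T[0,:] = [+0.0000 -0.0179 +0.0357 +0.0893 +0.1071]
  T[1,:] = [-0.1136 +0.0000 -0.0682 +0.0455 +0.0227]
  T[2,:] = [+0.0500 +0.0500 +0.0000 -0.1250 -0.0250]
  T[3,:] = [+0.0714 +0.0536 -0.0536 +0.0000 +0.0714]
  T[4,:] = [-0.0833 +0.0833 -0.0625 +0.0208 +0.0000]
eigenvalue magnitudes: 0.1564, 0.1148, 0.1091, 0.1091, 0.0468.
ρ(T) = max|λ| = 0.1564; 0.1564 < 1, so it converges for any x₀.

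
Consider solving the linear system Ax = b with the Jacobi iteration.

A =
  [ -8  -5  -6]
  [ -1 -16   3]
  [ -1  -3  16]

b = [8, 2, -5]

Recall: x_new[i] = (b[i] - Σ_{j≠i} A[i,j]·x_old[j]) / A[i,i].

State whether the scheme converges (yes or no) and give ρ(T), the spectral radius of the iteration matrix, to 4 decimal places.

yes, ρ = 0.1875

A = D + L + U where D = diag(-8, -16, 16).
T_J = -D⁻¹(L+U): T[0,1] = -(-5)/(-8) = -0.6250; T[0,0] = 0.
  T[0,:] = [+0.0000 -0.6250 -0.7500]
  T[1,:] = [-0.0625 +0.0000 +0.1875]
  T[2,:] = [+0.0625 +0.1875 +0.0000]
|roots of det(T-λI)|: 0.1875, 0.1250, 0.0625.
ρ = 0.1875; 0.1875 < 1, so it converges for any x₀.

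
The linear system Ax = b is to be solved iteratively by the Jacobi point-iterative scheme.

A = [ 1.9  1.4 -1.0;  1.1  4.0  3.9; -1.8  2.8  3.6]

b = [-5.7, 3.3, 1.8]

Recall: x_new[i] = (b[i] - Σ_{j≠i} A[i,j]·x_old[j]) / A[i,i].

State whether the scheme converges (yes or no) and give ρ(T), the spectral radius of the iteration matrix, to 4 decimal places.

no, ρ = 1.2639

A = D + L + U where D = diag(1.9, 4, 3.6).
Jacobi T = -D⁻¹(L+U): T[1,2] = -(3.9)/(4) = -0.9750; T[1,1] = 0.
  T[0,:] = [+0.0000  -0.7368  +0.5263]
  T[1,:] = [-0.2750  +0.0000  -0.9750]
  T[2,:] = [+0.5000  -0.7778  +0.0000]
|roots of det(T-λI)|: 1.2639, 0.7934, 0.4705.
ρ(T) = max|λ| = 1.2639; 1.2639 > 1 ⇒ diverges.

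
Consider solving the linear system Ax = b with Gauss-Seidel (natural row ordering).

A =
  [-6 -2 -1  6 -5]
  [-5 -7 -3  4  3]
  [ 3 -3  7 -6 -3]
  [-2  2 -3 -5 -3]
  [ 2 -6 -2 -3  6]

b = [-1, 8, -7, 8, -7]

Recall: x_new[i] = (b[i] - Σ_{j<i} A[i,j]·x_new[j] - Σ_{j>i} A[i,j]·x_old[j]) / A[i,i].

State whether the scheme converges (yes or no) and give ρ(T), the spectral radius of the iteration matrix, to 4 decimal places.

no, ρ = 1.6441

Diagonal D = diag(-6, -7, 7, -5, 6); L, U strict lower/upper.
Gauss-Seidel: T = -(D+L)⁻¹U, row 0 first, T[0,4] = -(-5)/(-6) = -0.8333; later rows by forward substitution.
  T[0,:] = [+0.0000, -0.3333, -0.1667, +1.0000, -0.8333]
  T[1,:] = [+0.0000, +0.2381, -0.3095, -0.1429, +1.0238]
  T[2,:] = [+0.0000, +0.2449, -0.0612, +0.3673, +1.2245]
  T[3,:] = [+0.0000, +0.0816, -0.0204, -0.6776, -0.5918]
  T[4,:] = [+0.0000, +0.4717, -0.2846, -0.6925, +1.4138]
|λ(T)| sorted: 1.6441, 0.8562, 0.1319, 0.1319, 0.0000.
spectral radius ρ = 1.6441; 1.6441 > 1, so it fails to converge.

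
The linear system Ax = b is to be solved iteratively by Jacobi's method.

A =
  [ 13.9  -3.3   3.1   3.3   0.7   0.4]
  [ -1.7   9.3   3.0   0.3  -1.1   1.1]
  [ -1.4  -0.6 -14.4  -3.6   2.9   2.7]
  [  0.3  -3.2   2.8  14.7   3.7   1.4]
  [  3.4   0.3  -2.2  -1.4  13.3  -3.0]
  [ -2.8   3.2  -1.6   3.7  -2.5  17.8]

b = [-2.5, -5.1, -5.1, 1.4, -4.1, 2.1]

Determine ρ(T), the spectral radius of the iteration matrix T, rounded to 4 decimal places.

0.5697

Split A = D + L + U, D = diag(13.9, 9.3, -14.4, 14.7, 13.3, 17.8).
Jacobi: T = -D⁻¹(L+U), T[5,1] = -(3.2)/(17.8) = -0.1798; T[5,5] = 0.
  T[0,:] = [+0.0000 +0.2374 -0.2230 -0.2374 -0.0504 -0.0288]
  T[1,:] = [+0.1828 +0.0000 -0.3226 -0.0323 +0.1183 -0.1183]
  T[2,:] = [-0.0972 -0.0417 +0.0000 -0.2500 +0.2014 +0.1875]
  T[3,:] = [-0.0204 +0.2177 -0.1905 +0.0000 -0.2517 -0.0952]
  T[4,:] = [-0.2556 -0.0226 +0.1654 +0.1053 +0.0000 +0.2256]
  T[5,:] = [+0.1573 -0.1798 +0.0899 -0.2079 +0.1404 +0.0000]
moduli |λ_i(T)| = 0.5697, 0.3570, 0.2059, 0.1485, 0.1485, 0.0270.
ρ = 0.5697; 0.5697 < 1, so it converges for any x₀.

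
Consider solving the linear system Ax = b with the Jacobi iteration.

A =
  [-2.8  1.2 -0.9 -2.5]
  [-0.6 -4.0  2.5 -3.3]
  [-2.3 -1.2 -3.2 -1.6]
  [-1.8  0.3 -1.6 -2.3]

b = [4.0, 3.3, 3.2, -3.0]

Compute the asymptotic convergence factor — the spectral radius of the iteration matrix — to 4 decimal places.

Split A = D + L + U, D = diag(-2.8, -4, -3.2, -2.3).
Jacobi T = -D⁻¹(L+U): T[1,3] = -(-3.3)/(-4) = -0.8250; T[1,1] = 0.
  T[0,:] = [+0.0000  +0.4286  -0.3214  -0.8929]
  T[1,:] = [-0.1500  +0.0000  +0.6250  -0.8250]
  T[2,:] = [-0.7188  -0.3750  +0.0000  -0.5000]
  T[3,:] = [-0.7826  +0.1304  -0.6957  +0.0000]
|eigenvalues of T|: 1.2795, 0.6591, 0.5974, 0.5974.
ρ(T) = max|λ| = 1.2795; 1.2795 > 1: divergent.

1.2795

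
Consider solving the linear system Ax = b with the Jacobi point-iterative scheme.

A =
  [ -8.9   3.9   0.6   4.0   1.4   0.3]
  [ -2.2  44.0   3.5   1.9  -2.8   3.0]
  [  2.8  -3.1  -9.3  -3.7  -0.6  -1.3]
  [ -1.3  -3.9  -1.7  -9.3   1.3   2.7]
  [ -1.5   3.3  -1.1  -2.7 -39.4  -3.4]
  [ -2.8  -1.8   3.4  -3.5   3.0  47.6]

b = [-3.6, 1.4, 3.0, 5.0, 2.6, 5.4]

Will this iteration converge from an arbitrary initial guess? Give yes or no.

A = D + L + U where D = diag(-8.9, 44, -9.3, -9.3, -39.4, 47.6).
Jacobi: T = -D⁻¹(L+U), T[4,3] = -(-2.7)/(-39.4) = -0.0685; T[4,4] = 0.
  T[0,:] = [+0.0000 +0.4382 +0.0674 +0.4494 +0.1573 +0.0337]
  T[1,:] = [+0.0500 +0.0000 -0.0795 -0.0432 +0.0636 -0.0682]
  T[2,:] = [+0.3011 -0.3333 +0.0000 -0.3978 -0.0645 -0.1398]
  T[3,:] = [-0.1398 -0.4194 -0.1828 +0.0000 +0.1398 +0.2903]
  T[4,:] = [-0.0381 +0.0838 -0.0279 -0.0685 +0.0000 -0.0863]
  T[5,:] = [+0.0588 +0.0378 -0.0714 +0.0735 -0.0630 +0.0000]
moduli |λ_i(T)| = 0.4734, 0.2514, 0.2514, 0.2343, 0.0560, 0.0560.
ρ = 0.4734; 0.4734 < 1, so it converges for any x₀.

yes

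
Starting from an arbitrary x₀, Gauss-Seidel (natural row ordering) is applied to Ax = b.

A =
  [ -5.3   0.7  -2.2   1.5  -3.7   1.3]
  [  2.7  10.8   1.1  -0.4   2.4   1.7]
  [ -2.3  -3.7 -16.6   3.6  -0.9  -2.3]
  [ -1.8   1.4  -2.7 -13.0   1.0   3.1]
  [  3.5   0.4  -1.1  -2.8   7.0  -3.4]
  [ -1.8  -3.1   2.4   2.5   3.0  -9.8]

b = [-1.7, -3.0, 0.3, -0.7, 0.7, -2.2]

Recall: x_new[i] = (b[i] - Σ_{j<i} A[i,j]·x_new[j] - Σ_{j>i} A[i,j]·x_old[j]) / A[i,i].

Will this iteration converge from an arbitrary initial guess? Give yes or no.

yes

Split A = D + L + U, D = diag(-5.3, 10.8, -16.6, -13, 7, -9.8).
Gauss-Seidel: T = -(D+L)⁻¹U, row 0 first, T[0,2] = -(-2.2)/(-5.3) = -0.4151; later rows by forward substitution.
  T[0,:] = [+0.0000, +0.1321, -0.4151, +0.2830, -0.6981, +0.2453]
  T[1,:] = [+0.0000, -0.0330, +0.0019, -0.0337, -0.0477, -0.2187]
  T[2,:] = [+0.0000, -0.0109, +0.0571, +0.1852, +0.0531, -0.1238]
  T[3,:] = [+0.0000, -0.0196, +0.0458, -0.0813, +0.1574, +0.2067]
  T[4,:] = [+0.0000, -0.0737, +0.2347, -0.1430, +0.4231, +0.4388]
  T[5,:] = [+0.0000, -0.0440, +0.1732, -0.0605, +0.3260, +0.1809]
|roots of det(T-λI)|: 0.6892, 0.0922, 0.0922, 0.0585, 0.0585, 0.0000.
ρ = 0.6892; 0.6892 < 1 ⇒ converges.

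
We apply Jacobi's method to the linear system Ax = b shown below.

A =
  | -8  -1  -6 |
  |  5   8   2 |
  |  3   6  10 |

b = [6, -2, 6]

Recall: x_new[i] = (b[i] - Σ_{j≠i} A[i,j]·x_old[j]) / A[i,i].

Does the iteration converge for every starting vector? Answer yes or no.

Let D = diag(-8, 8, 10); L, U the strict triangles.
Jacobi: T = -D⁻¹(L+U), T[2,1] = -(6)/(10) = -0.6000; T[2,2] = 0.
  T[0,:] = [+0.0000, -0.1250, -0.7500]
  T[1,:] = [-0.6250, +0.0000, -0.2500]
  T[2,:] = [-0.3000, -0.6000, +0.0000]
|λ(T)| sorted: 0.8842, 0.5733, 0.5733.
spectral radius ρ = 0.8842; 0.8842 < 1 ⇒ converges.

yes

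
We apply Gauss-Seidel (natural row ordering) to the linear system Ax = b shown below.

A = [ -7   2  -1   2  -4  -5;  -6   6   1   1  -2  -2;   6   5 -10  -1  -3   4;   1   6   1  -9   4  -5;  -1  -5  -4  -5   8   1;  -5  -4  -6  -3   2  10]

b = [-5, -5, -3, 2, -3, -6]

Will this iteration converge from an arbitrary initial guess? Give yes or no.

Split A = D + L + U, D = diag(-7, 6, -10, -9, 8, 10).
T_GS = -(D+L)⁻¹U: row 0 first, T[0,1] = -(2)/(-7) = +0.2857; later rows by forward substitution.
  T[0,:] = [+0.0000  +0.2857  -0.1429  +0.2857  -0.5714  -0.7143]
  T[1,:] = [+0.0000  +0.2857  -0.3095  +0.1190  -0.2381  -0.3810]
  T[2,:] = [+0.0000  +0.3143  -0.2405  +0.1310  -0.7619  -0.2190]
  T[3,:] = [+0.0000  +0.2571  -0.2489  +0.1257  +0.1376  -0.9132]
  T[4,:] = [+0.0000  +0.5321  -0.4871  +0.2541  -0.5152  -1.1327]
  T[5,:] = [+0.0000  +0.4164  -0.3168  +0.2559  -0.6938  -0.6884]
|roots of det(T-λI)|: 1.4348, 0.3561, 0.0656, 0.0656, 0.0601, 0.0000.
ρ(T) = max|λ| = 1.4348; 1.4348 > 1: divergent.

no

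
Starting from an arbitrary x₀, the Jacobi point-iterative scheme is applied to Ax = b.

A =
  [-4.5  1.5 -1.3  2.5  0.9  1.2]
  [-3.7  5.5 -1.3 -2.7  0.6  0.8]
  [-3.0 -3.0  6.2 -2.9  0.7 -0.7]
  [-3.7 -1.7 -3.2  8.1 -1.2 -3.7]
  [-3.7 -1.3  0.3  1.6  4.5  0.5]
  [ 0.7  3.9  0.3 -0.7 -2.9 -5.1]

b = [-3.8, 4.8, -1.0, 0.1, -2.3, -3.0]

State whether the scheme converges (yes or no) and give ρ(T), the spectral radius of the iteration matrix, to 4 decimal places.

Write A = D+L+U with D = diag(-4.5, 5.5, 6.2, 8.1, 4.5, -5.1).
Jacobi T = -D⁻¹(L+U): T[4,1] = -(-1.3)/(4.5) = +0.2889; T[4,4] = 0.
  T[0,:] = [+0.0000, +0.3333, -0.2889, +0.5556, +0.2000, +0.2667]
  T[1,:] = [+0.6727, +0.0000, +0.2364, +0.4909, -0.1091, -0.1455]
  T[2,:] = [+0.4839, +0.4839, +0.0000, +0.4677, -0.1129, +0.1129]
  T[3,:] = [+0.4568, +0.2099, +0.3951, +0.0000, +0.1481, +0.4568]
  T[4,:] = [+0.8222, +0.2889, -0.0667, -0.3556, +0.0000, -0.1111]
  T[5,:] = [+0.1373, +0.7647, +0.0588, -0.1373, -0.5686, +0.0000]
eigenvalue magnitudes: 1.1640, 0.7427, 0.7427, 0.6335, 0.3391, 0.0015.
ρ = 1.1640; 1.1640 > 1: divergent.

no, ρ = 1.1640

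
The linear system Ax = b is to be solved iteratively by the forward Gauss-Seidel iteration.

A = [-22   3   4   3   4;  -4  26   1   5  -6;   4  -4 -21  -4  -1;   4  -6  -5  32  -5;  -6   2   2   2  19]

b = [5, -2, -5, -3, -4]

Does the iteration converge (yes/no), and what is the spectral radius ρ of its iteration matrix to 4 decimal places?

yes, ρ = 0.2077

Diagonal D = diag(-22, 26, -21, 32, 19); L, U strict lower/upper.
GS T = -(D+L)⁻¹U: row 0 first, T[0,2] = -(4)/(-22) = +0.1818; later rows by forward substitution.
  T[0,:] = [+0.0000  +0.1364  +0.1818  +0.1364  +0.1818]
  T[1,:] = [+0.0000  +0.0210  -0.0105  -0.1713  +0.2587]
  T[2,:] = [+0.0000  +0.0220  +0.0366  -0.1319  -0.0623]
  T[3,:] = [+0.0000  -0.0097  -0.0190  -0.0698  +0.1723]
  T[4,:] = [+0.0000  +0.0396  +0.0567  +0.0823  +0.0186]
moduli |λ_i(T)| = 0.2077, 0.1117, 0.1117, 0.0190, 0.0000.
ρ(T) = max|λ| = 0.2077; 0.2077 < 1, so it converges for any x₀.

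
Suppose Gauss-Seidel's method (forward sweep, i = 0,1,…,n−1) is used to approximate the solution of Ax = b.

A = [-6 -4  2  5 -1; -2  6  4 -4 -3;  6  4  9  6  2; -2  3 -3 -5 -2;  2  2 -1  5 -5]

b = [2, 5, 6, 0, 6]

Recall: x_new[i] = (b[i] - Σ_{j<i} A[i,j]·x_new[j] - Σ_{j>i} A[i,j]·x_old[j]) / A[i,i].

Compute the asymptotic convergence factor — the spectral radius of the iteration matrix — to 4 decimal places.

Write A = D+L+U with D = diag(-6, 6, 9, -5, -5).
GS T = -(D+L)⁻¹U: row 0 first, T[0,3] = -(5)/(-6) = +0.8333; later rows by forward substitution.
  T[0,:] = [+0.0000 -0.6667 +0.3333 +0.8333 -0.1667]
  T[1,:] = [+0.0000 -0.2222 -0.5556 +0.9444 +0.4444]
  T[2,:] = [+0.0000 +0.5432 +0.0247 -1.6420 -0.3086]
  T[3,:] = [+0.0000 -0.1926 -0.4815 +1.2185 +0.1185]
  T[4,:] = [+0.0000 -0.6568 -0.5753 +2.2580 +0.2914]
moduli |λ_i(T)| = 1.6230, 0.3086, 0.3077, 0.3077, 0.0000.
ρ = 1.6230; 1.6230 > 1: divergent.

1.6230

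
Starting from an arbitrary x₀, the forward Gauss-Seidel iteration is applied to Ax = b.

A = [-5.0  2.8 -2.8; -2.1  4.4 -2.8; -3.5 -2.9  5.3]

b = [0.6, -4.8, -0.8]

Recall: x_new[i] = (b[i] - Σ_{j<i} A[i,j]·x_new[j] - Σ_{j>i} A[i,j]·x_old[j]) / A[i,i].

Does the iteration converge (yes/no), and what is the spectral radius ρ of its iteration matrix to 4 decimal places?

Diagonal D = diag(-5, 4.4, 5.3); L, U strict lower/upper.
Gauss-Seidel: T = -(D+L)⁻¹U, row 0 first, T[0,2] = -(-2.8)/(-5) = -0.5600; later rows by forward substitution.
  T[0,:] = [+0.0000 +0.5600 -0.5600]
  T[1,:] = [+0.0000 +0.2673 +0.3691]
  T[2,:] = [+0.0000 +0.5161 -0.1679]
|λ(T)| sorted: 0.5374, 0.4379, 0.0000.
ρ = 0.5374; 0.5374 < 1 ⇒ converges.

yes, ρ = 0.5374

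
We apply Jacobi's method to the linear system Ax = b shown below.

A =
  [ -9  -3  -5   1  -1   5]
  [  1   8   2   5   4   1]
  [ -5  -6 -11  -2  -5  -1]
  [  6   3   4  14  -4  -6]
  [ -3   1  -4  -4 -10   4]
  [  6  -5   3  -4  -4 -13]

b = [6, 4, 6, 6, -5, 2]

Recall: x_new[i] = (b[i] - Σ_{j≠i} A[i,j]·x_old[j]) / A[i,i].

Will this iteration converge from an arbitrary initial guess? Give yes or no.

no

Split A = D + L + U, D = diag(-9, 8, -11, 14, -10, -13).
T_J = -D⁻¹(L+U): T[3,1] = -(3)/(14) = -0.2143; T[3,3] = 0.
  T[0,:] = [+0.0000  -0.3333  -0.5556  +0.1111  -0.1111  +0.5556]
  T[1,:] = [-0.1250  +0.0000  -0.2500  -0.6250  -0.5000  -0.1250]
  T[2,:] = [-0.4545  -0.5455  +0.0000  -0.1818  -0.4545  -0.0909]
  T[3,:] = [-0.4286  -0.2143  -0.2857  +0.0000  +0.2857  +0.4286]
  T[4,:] = [-0.3000  +0.1000  -0.4000  -0.4000  +0.0000  +0.4000]
  T[5,:] = [+0.4615  -0.3846  +0.2308  -0.3077  -0.3077  +0.0000]
eigenvalue magnitudes: 1.1412, 0.6849, 0.6044, 0.6044, 0.4668, 0.1422.
spectral radius ρ = 1.1412; 1.1412 > 1 ⇒ diverges.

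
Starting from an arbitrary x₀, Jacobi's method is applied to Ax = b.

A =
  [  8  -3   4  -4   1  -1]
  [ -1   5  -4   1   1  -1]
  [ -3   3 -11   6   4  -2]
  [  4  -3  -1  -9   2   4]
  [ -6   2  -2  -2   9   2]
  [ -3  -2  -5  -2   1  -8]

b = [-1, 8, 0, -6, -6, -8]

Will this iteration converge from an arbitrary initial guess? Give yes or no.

no

Diagonal D = diag(8, 5, -11, -9, 9, -8); L, U strict lower/upper.
Jacobi T = -D⁻¹(L+U): T[5,4] = -(1)/(-8) = +0.1250; T[5,5] = 0.
  T[0,:] = [+0.0000 +0.3750 -0.5000 +0.5000 -0.1250 +0.1250]
  T[1,:] = [+0.2000 +0.0000 +0.8000 -0.2000 -0.2000 +0.2000]
  T[2,:] = [-0.2727 +0.2727 +0.0000 +0.5455 +0.3636 -0.1818]
  T[3,:] = [+0.4444 -0.3333 -0.1111 +0.0000 +0.2222 +0.4444]
  T[4,:] = [+0.6667 -0.2222 +0.2222 +0.2222 +0.0000 -0.2222]
  T[5,:] = [-0.3750 -0.2500 -0.6250 -0.2500 +0.1250 +0.0000]
|eigenvalues of T|: 1.2073, 0.7843, 0.7843, 0.4833, 0.4833, 0.0996.
ρ(T) = max|λ| = 1.2073; 1.2073 > 1 ⇒ diverges.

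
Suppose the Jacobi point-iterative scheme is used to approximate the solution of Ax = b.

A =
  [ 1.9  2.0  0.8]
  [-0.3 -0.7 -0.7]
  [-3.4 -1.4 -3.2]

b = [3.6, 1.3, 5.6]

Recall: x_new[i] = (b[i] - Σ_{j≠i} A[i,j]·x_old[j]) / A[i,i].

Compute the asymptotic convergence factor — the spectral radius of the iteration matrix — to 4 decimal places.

Write A = D+L+U with D = diag(1.9, -0.7, -3.2).
Jacobi T = -D⁻¹(L+U): T[0,1] = -(2)/(1.9) = -1.0526; T[0,0] = 0.
  T[0,:] = [+0.0000 -1.0526 -0.4211]
  T[1,:] = [-0.4286 +0.0000 -1.0000]
  T[2,:] = [-1.0625 -0.4375 +0.0000]
eigenvalue magnitudes: 1.4670, 0.9034, 0.9034.
ρ(T) = max|λ| = 1.4670; 1.4670 > 1 ⇒ diverges.

1.4670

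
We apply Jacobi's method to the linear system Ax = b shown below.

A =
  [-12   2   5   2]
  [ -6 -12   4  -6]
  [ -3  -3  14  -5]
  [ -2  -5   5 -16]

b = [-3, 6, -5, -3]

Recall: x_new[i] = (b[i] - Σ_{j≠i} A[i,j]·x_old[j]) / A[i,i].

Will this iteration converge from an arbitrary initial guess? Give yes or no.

yes

Diagonal D = diag(-12, -12, 14, -16); L, U strict lower/upper.
T_J = -D⁻¹(L+U): T[2,0] = -(-3)/(14) = +0.2143; T[2,2] = 0.
  T[0,:] = [+0.0000, +0.1667, +0.4167, +0.1667]
  T[1,:] = [-0.5000, +0.0000, +0.3333, -0.5000]
  T[2,:] = [+0.2143, +0.2143, +0.0000, +0.3571]
  T[3,:] = [-0.1250, -0.3125, +0.3125, +0.0000]
moduli |λ_i(T)| = 0.6732, 0.4466, 0.1662, 0.1662.
spectral radius ρ = 0.6732; 0.6732 < 1, so it converges for any x₀.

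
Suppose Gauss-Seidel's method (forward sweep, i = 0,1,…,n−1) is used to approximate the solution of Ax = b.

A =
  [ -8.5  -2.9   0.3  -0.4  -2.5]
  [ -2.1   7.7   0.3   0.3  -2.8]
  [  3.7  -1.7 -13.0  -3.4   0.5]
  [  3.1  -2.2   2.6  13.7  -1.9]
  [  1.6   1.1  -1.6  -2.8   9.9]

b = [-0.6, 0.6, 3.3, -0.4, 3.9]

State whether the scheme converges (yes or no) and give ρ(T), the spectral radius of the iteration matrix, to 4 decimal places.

Split A = D + L + U, D = diag(-8.5, 7.7, -13, 13.7, 9.9).
T_GS = -(D+L)⁻¹U: row 0 first, T[0,2] = -(0.3)/(-8.5) = +0.0353; later rows by forward substitution.
  T[0,:] = [+0.0000  -0.3412  +0.0353  -0.0471  -0.2941]
  T[1,:] = [+0.0000  -0.0930  -0.0293  -0.0518  +0.2834]
  T[2,:] = [+0.0000  -0.0849  +0.0139  -0.2682  -0.0823]
  T[3,:] = [+0.0000  +0.0784  -0.0153  +0.0532  +0.2664]
  T[4,:] = [+0.0000  +0.0739  -0.0045  -0.0149  +0.0781]
moduli |λ_i(T)| = 0.1817, 0.1542, 0.0527, 0.0527, 0.0000.
ρ(T) = max|λ| = 0.1817; 0.1817 < 1: convergent.

yes, ρ = 0.1817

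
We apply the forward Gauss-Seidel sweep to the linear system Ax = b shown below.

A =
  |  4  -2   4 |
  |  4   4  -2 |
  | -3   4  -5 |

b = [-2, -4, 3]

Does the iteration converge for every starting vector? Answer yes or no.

no

Let D = diag(4, 4, -5); L, U the strict triangles.
T_GS = -(D+L)⁻¹U: row 0 first, T[0,2] = -(4)/(4) = -1.0000; later rows by forward substitution.
  T[0,:] = [+0.0000  +0.5000  -1.0000]
  T[1,:] = [+0.0000  -0.5000  +1.5000]
  T[2,:] = [+0.0000  -0.7000  +1.8000]
moduli |λ_i(T)| = 1.1720, 0.1280, 0.0000.
ρ = 1.1720; 1.1720 > 1 ⇒ diverges.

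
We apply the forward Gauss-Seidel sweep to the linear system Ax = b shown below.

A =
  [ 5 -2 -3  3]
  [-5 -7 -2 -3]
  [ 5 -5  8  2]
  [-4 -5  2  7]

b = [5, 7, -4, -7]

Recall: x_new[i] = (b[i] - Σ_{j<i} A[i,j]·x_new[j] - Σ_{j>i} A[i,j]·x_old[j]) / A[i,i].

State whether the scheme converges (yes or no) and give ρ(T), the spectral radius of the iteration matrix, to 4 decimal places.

Write A = D+L+U with D = diag(5, -7, 8, 7).
GS T = -(D+L)⁻¹U: row 0 first, T[0,1] = -(-2)/(5) = +0.4000; later rows by forward substitution.
  T[0,:] = [+0.0000  +0.4000  +0.6000  -0.6000]
  T[1,:] = [+0.0000  -0.2857  -0.7143  +0.0000]
  T[2,:] = [+0.0000  -0.4286  -0.8214  +0.1250]
  T[3,:] = [+0.0000  +0.1469  +0.0673  -0.3786]
|λ(T)| sorted: 1.1887, 0.3376, 0.0407, 0.0000.
ρ(T) = max|λ| = 1.1887; 1.1887 > 1 ⇒ diverges.

no, ρ = 1.1887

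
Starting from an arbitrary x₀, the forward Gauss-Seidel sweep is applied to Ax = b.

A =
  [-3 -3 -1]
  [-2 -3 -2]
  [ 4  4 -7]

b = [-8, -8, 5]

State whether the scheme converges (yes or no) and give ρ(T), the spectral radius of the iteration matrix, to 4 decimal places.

Split A = D + L + U, D = diag(-3, -3, -7).
Gauss-Seidel: T = -(D+L)⁻¹U, row 0 first, T[0,2] = -(-1)/(-3) = -0.3333; later rows by forward substitution.
  T[0,:] = [+0.0000 -1.0000 -0.3333]
  T[1,:] = [+0.0000 +0.6667 -0.4444]
  T[2,:] = [+0.0000 -0.1905 -0.4444]
|eigenvalues of T|: 0.7382, 0.5160, 0.0000.
spectral radius ρ = 0.7382; 0.7382 < 1: convergent.

yes, ρ = 0.7382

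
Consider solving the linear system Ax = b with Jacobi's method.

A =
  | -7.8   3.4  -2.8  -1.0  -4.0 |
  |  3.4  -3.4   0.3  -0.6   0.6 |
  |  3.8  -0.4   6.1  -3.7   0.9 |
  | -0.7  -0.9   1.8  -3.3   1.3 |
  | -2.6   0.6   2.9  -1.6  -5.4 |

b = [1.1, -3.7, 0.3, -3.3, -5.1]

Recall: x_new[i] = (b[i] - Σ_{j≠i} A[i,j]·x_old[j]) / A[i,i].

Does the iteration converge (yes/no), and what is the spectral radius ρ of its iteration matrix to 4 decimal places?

no, ρ = 1.1416

Write A = D+L+U with D = diag(-7.8, -3.4, 6.1, -3.3, -5.4).
Jacobi T = -D⁻¹(L+U): T[0,2] = -(-2.8)/(-7.8) = -0.3590; T[0,0] = 0.
  T[0,:] = [+0.0000  +0.4359  -0.3590  -0.1282  -0.5128]
  T[1,:] = [+1.0000  +0.0000  +0.0882  -0.1765  +0.1765]
  T[2,:] = [-0.6230  +0.0656  +0.0000  +0.6066  -0.1475]
  T[3,:] = [-0.2121  -0.2727  +0.5455  +0.0000  +0.3939]
  T[4,:] = [-0.4815  +0.1111  +0.5370  -0.2963  +0.0000]
|λ(T)| sorted: 1.1416, 0.7708, 0.5838, 0.2144, 0.0014.
ρ = 1.1416; 1.1416 > 1: divergent.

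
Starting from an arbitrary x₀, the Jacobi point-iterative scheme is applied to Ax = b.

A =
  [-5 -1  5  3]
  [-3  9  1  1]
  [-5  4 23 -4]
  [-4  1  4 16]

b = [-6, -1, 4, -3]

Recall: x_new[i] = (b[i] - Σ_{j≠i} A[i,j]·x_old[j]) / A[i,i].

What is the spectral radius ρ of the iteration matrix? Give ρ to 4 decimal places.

0.6149

Split A = D + L + U, D = diag(-5, 9, 23, 16).
Jacobi T = -D⁻¹(L+U): T[2,3] = -(-4)/(23) = +0.1739; T[2,2] = 0.
  T[0,:] = [+0.0000  -0.2000  +1.0000  +0.6000]
  T[1,:] = [+0.3333  +0.0000  -0.1111  -0.1111]
  T[2,:] = [+0.2174  -0.1739  +0.0000  +0.1739]
  T[3,:] = [+0.2500  -0.0625  -0.2500  +0.0000]
|roots of det(T-λI)|: 0.6149, 0.4197, 0.1124, 0.1124.
ρ = 0.6149; 0.6149 < 1, so it converges for any x₀.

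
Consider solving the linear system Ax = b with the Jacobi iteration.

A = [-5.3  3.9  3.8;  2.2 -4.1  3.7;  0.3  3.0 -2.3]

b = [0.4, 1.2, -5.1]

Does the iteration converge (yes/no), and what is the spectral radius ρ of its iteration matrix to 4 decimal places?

no, ρ = 1.4402

Diagonal D = diag(-5.3, -4.1, -2.3); L, U strict lower/upper.
T_J = -D⁻¹(L+U): T[0,1] = -(3.9)/(-5.3) = +0.7358; T[0,0] = 0.
  T[0,:] = [+0.0000 +0.7358 +0.7170]
  T[1,:] = [+0.5366 +0.0000 +0.9024]
  T[2,:] = [+0.1304 +1.3043 +0.0000]
eigenvalue magnitudes: 1.4402, 1.0516, 0.3885.
ρ = 1.4402; 1.4402 > 1, so it fails to converge.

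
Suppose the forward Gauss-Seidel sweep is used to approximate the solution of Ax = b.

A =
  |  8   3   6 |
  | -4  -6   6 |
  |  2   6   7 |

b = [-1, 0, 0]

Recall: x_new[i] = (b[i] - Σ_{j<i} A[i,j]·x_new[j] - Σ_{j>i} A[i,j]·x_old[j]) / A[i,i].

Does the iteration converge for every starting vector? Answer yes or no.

A = D + L + U where D = diag(8, -6, 7).
T_GS = -(D+L)⁻¹U: row 0 first, T[0,2] = -(6)/(8) = -0.7500; later rows by forward substitution.
  T[0,:] = [+0.0000, -0.3750, -0.7500]
  T[1,:] = [+0.0000, +0.2500, +1.5000]
  T[2,:] = [+0.0000, -0.1071, -1.0714]
|eigenvalues of T|: 0.9359, 0.1145, 0.0000.
ρ(T) = max|λ| = 0.9359; 0.9359 < 1: convergent.

yes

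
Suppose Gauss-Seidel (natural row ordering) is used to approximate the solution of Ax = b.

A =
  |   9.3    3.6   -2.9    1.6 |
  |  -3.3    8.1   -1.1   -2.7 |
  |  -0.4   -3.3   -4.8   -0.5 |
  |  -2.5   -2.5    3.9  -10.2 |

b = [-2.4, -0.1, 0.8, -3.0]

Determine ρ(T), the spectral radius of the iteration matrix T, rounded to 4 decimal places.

Diagonal D = diag(9.3, 8.1, -4.8, -10.2); L, U strict lower/upper.
Gauss-Seidel: T = -(D+L)⁻¹U, row 0 first, T[0,3] = -(1.6)/(9.3) = -0.1720; later rows by forward substitution.
  T[0,:] = [+0.0000  -0.3871  +0.3118  -0.1720]
  T[1,:] = [+0.0000  -0.1577  +0.2628  +0.2632]
  T[2,:] = [+0.0000  +0.1407  -0.2067  -0.2708]
  T[3,:] = [+0.0000  +0.1873  -0.2199  -0.1259]
|λ(T)| sorted: 0.6053, 0.0904, 0.0245, 0.0000.
spectral radius ρ = 0.6053; 0.6053 < 1: convergent.

0.6053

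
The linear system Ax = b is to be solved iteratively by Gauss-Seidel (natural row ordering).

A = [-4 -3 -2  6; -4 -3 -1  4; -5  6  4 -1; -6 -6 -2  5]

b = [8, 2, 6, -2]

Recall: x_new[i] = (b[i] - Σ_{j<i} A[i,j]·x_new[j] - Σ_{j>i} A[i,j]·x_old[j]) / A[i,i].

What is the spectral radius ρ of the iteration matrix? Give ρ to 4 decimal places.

1.5000

Let D = diag(-4, -3, 4, 5); L, U the strict triangles.
GS T = -(D+L)⁻¹U: row 0 first, T[0,3] = -(6)/(-4) = +1.5000; later rows by forward substitution.
  T[0,:] = [+0.0000 -0.7500 -0.5000 +1.5000]
  T[1,:] = [+0.0000 +1.0000 +0.3333 -0.6667]
  T[2,:] = [+0.0000 -2.4375 -1.1250 +3.1250]
  T[3,:] = [+0.0000 -0.6750 -0.6500 +2.2500]
moduli |λ_i(T)| = 1.5000, 0.5308, 0.0942, 0.0000.
ρ = 1.5000; 1.5000 > 1 ⇒ diverges.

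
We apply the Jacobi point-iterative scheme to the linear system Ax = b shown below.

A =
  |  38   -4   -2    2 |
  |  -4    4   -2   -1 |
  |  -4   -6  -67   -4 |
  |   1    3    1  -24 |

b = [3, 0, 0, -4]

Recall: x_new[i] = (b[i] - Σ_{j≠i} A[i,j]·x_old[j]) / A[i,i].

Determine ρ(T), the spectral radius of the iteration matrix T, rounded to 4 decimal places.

0.3652

A = D + L + U where D = diag(38, 4, -67, -24).
Jacobi: T = -D⁻¹(L+U), T[2,3] = -(-4)/(-67) = -0.0597; T[2,2] = 0.
  T[0,:] = [+0.0000  +0.1053  +0.0526  -0.0526]
  T[1,:] = [+1.0000  +0.0000  +0.5000  +0.2500]
  T[2,:] = [-0.0597  -0.0896  +0.0000  -0.0597]
  T[3,:] = [+0.0417  +0.1250  +0.0417  +0.0000]
|eigenvalues of T|: 0.3652, 0.2216, 0.2216, 0.0009.
ρ = 0.3652; 0.3652 < 1 ⇒ converges.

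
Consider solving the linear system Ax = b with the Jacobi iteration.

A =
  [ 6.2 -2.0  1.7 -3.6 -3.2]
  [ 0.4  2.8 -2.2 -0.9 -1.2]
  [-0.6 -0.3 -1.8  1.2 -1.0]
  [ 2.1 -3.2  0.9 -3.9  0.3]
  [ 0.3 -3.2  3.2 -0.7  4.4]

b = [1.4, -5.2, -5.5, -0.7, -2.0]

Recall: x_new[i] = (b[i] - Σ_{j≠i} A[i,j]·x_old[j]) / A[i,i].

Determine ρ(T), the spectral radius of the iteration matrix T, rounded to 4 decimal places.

Split A = D + L + U, D = diag(6.2, 2.8, -1.8, -3.9, 4.4).
Jacobi: T = -D⁻¹(L+U), T[1,4] = -(-1.2)/(2.8) = +0.4286; T[1,1] = 0.
  T[0,:] = [+0.0000  +0.3226  -0.2742  +0.5806  +0.5161]
  T[1,:] = [-0.1429  +0.0000  +0.7857  +0.3214  +0.4286]
  T[2,:] = [-0.3333  -0.1667  +0.0000  +0.6667  -0.5556]
  T[3,:] = [+0.5385  -0.8205  +0.2308  +0.0000  +0.0769]
  T[4,:] = [-0.0682  +0.7273  -0.7273  +0.1591  +0.0000]
moduli |λ_i(T)| = 1.2451, 0.7459, 0.7459, 0.6691, 0.2453.
ρ(T) = max|λ| = 1.2451; 1.2451 > 1 ⇒ diverges.

1.2451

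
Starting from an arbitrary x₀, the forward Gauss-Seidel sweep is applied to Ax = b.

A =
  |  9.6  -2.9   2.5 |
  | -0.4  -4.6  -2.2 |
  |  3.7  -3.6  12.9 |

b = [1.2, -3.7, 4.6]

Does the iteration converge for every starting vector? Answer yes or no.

A = D + L + U where D = diag(9.6, -4.6, 12.9).
GS T = -(D+L)⁻¹U: row 0 first, T[0,1] = -(-2.9)/(9.6) = +0.3021; later rows by forward substitution.
  T[0,:] = [+0.0000 +0.3021 -0.2604]
  T[1,:] = [+0.0000 -0.0263 -0.4556]
  T[2,:] = [+0.0000 -0.0940 -0.0525]
moduli |λ_i(T)| = 0.2467, 0.1680, 0.0000.
ρ = 0.2467; 0.2467 < 1: convergent.

yes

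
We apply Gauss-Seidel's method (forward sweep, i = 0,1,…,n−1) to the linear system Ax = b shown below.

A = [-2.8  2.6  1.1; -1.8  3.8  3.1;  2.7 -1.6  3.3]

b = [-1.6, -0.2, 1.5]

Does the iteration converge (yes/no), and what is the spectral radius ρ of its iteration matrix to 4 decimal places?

yes, ρ = 0.8862

Split A = D + L + U, D = diag(-2.8, 3.8, 3.3).
GS T = -(D+L)⁻¹U: row 0 first, T[0,1] = -(2.6)/(-2.8) = +0.9286; later rows by forward substitution.
  T[0,:] = [+0.0000, +0.9286, +0.3929]
  T[1,:] = [+0.0000, +0.4398, -0.6297]
  T[2,:] = [+0.0000, -0.5465, -0.6267]
moduli |λ_i(T)| = 0.8862, 0.6993, 0.0000.
spectral radius ρ = 0.8862; 0.8862 < 1 ⇒ converges.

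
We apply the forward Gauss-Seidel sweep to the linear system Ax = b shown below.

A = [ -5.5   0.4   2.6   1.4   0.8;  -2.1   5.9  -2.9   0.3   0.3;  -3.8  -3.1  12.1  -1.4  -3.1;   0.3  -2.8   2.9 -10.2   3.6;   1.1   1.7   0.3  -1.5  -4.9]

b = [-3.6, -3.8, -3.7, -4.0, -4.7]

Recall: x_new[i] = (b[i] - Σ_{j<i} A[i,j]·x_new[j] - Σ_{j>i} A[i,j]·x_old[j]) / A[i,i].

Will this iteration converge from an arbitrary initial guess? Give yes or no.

Let D = diag(-5.5, 5.9, 12.1, -10.2, -4.9); L, U the strict triangles.
GS T = -(D+L)⁻¹U: row 0 first, T[0,4] = -(0.8)/(-5.5) = +0.1455; later rows by forward substitution.
  T[0,:] = [+0.0000  +0.0727  +0.4727  +0.2545  +0.1455]
  T[1,:] = [+0.0000  +0.0259  +0.6598  +0.0398  +0.0009]
  T[2,:] = [+0.0000  +0.0295  +0.3175  +0.2058  +0.3021]
  T[3,:] = [+0.0000  +0.0034  -0.0769  +0.0551  +0.4429]
  T[4,:] = [+0.0000  +0.0261  +0.3780  +0.0667  -0.0841]
moduli |λ_i(T)| = 0.6130, 0.1505, 0.1505, 0.0236, 0.0000.
ρ = 0.6130; 0.6130 < 1: convergent.

yes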